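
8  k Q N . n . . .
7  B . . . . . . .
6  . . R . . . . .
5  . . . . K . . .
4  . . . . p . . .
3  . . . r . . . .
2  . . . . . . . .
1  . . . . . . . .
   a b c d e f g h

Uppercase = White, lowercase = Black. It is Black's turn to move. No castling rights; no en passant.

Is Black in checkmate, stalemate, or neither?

Black to move; black king on a8.
In check: yes, from the white queen on b8.
King squares — a7: attacked by Qb8; b7: attacked by Qb8; b8: attacked by Ba7.
Legal moves for Black: none.
In check with no legal moves → checkmate.

checkmate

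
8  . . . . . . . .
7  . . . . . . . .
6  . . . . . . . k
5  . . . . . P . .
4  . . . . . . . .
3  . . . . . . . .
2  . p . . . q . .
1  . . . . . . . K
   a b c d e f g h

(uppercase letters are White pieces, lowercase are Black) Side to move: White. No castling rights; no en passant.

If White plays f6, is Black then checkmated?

After f6: black king on h6; in check: no.
Black is not in check, so this cannot be checkmate.

no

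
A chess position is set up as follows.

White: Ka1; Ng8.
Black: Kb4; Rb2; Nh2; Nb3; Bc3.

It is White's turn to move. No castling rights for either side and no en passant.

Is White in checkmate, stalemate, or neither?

White to move; white king on a1.
In check: yes, from the black knight on b3.
King squares — b1: attacked by Rb2; a2: attacked by Rb2; b2: attacked by Bc3.
Legal moves for White: none.
In check with no legal moves → checkmate.

checkmate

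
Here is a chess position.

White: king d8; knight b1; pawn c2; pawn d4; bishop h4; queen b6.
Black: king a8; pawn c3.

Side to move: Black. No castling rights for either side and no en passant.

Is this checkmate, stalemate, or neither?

stalemate

Black to move; black king on a8.
In check: no.
King squares — a7: attacked by Qb6; b7: attacked by Qb6; b8: attacked by Qb6.
Legal moves for Black: none.
Not in check and no legal moves → stalemate.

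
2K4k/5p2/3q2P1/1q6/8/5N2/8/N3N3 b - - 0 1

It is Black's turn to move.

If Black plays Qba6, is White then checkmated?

After Qba6: white king on c8; in check: yes, from the black queen on a6.
King squares — b7: attacked by Qa6; c7: attacked by Qd6; d7: attacked by Qd6; b8: attacked by Qd6; d8: attacked by Qd6.
White has no legal moves → checkmate.

yes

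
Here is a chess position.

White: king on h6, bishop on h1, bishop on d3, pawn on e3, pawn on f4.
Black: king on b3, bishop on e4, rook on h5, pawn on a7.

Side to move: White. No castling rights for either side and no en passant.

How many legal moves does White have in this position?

White to move; king on h6.
In check: yes, from the black rook on h5.
Legal moves: Kg7, Kxh5.
Count: 2.

2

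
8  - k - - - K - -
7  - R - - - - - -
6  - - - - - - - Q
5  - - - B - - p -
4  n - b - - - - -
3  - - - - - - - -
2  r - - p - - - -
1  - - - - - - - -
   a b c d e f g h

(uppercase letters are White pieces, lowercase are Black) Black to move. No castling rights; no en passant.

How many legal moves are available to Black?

Black to move; king on b8.
In check: yes, from the white rook on b7.
Legal moves: Kc8, Ka8.
Count: 2.

2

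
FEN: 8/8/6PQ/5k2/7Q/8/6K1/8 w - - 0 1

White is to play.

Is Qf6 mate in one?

no

After Qf6: black king on f5; in check: yes, from the white queen on f6.
Black has 3 legal replies: Kxf6, Kg4, Ke4.
In check but a legal move exists → not checkmate.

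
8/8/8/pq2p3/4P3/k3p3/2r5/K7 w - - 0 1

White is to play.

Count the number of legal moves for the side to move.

0

White to move; king on a1.
In check: no.
Legal moves: none.
Count: 0.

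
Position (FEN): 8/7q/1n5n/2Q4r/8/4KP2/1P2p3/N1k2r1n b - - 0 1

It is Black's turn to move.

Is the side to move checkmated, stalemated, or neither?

Black to move; black king on c1.
In check: yes, from the white queen on c5.
Legal moves for Black: Kxb2, Kd1, Kb1, Qc2, Nc4+, Rxc5.
Black is in check but has 6 legal moves → neither.

neither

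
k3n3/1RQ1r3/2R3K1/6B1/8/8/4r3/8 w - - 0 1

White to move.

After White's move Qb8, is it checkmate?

After Qb8: black king on a8; in check: yes, from the white queen on b8.
King squares — a7: attacked by Rb7; b7: attacked by Qb8; b8: attacked by Rb7.
Black has no legal moves → checkmate.

yes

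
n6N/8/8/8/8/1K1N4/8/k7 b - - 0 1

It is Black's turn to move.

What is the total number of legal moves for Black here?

3

Black to move; king on a1.
In check: no.
Legal moves: Nc7, Nb6, Kb1.
Count: 3.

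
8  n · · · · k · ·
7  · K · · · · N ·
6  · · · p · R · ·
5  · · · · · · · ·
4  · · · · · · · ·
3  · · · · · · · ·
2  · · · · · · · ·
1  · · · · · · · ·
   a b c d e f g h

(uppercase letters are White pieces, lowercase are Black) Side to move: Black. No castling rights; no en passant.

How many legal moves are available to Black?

Black to move; king on f8.
In check: yes, from the white rook on f6.
Legal moves: Kg8, Kxg7, Ke7.
Count: 3.

3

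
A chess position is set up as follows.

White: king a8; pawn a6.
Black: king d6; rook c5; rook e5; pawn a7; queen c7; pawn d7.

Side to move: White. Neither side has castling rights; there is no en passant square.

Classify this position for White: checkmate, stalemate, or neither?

stalemate

White to move; white king on a8.
In check: no.
King squares — a7: attacked by Qc7; b7: attacked by Qc7; b8: attacked by Qc7.
Legal moves for White: none.
Not in check and no legal moves → stalemate.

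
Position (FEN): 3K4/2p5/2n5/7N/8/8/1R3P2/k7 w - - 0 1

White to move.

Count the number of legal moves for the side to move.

White to move; king on d8.
In check: yes, from the black knight on c6.
Legal moves: Ke8, Kc8, Kd7, Kxc7.
Count: 4.

4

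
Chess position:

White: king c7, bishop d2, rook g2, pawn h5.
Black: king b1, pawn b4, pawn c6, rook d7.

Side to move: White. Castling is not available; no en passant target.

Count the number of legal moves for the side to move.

White to move; king on c7.
In check: yes, from the black rook on d7.
Legal moves: Kc8, Kb8, Kxd7, Kxc6, Kb6.
Count: 5.

5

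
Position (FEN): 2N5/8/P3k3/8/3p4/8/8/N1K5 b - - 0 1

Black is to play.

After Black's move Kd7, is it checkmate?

After Kd7: white king on c1; in check: no.
White is not in check, so this cannot be checkmate.

no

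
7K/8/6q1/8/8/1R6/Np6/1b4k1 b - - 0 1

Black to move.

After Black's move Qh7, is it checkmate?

yes

After Qh7: white king on h8; in check: yes, from the black queen on h7.
King squares — g7: attacked by Qh7; h7: attacked by Bb1; g8: attacked by Qh7.
White has no legal moves → checkmate.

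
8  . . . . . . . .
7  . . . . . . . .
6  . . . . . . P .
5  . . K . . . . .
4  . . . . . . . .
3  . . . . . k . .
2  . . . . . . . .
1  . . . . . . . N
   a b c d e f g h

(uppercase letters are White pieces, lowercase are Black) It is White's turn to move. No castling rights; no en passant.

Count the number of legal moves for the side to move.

White to move; king on c5.
In check: no.
Legal moves: Kd6, Kc6, Kb6, Kd5, Kb5, Kd4, Kc4, Kb4, Ng3, Nf2, g7.
Count: 11.

11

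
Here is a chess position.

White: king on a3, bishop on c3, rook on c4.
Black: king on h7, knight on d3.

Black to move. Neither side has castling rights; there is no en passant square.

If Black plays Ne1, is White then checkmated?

After Ne1: white king on a3; in check: no.
White is not in check, so this cannot be checkmate.

no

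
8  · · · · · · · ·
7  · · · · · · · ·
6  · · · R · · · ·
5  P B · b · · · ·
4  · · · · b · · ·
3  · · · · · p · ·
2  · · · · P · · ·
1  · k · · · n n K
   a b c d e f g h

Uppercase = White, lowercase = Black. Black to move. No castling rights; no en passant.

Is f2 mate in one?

After f2: white king on h1; in check: yes, from the black bishop on e4.
King squares — g1: attacked by Pf2; g2: attacked by Be4; h2: attacked by Nf1.
White has no legal moves → checkmate.

yes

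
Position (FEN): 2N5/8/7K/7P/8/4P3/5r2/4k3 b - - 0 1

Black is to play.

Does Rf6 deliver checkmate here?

no

After Rf6: white king on h6; in check: yes, from the black rook on f6.
White has 3 legal replies: Kh7, Kg7, Kg5.
In check but a legal move exists → not checkmate.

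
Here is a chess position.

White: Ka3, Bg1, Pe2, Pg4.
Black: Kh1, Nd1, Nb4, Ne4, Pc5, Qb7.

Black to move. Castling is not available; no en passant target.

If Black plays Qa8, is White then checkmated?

After Qa8: white king on a3; in check: yes, from the black queen on a8.
White has 1 legal reply: Kb3.
In check but a legal move exists → not checkmate.

no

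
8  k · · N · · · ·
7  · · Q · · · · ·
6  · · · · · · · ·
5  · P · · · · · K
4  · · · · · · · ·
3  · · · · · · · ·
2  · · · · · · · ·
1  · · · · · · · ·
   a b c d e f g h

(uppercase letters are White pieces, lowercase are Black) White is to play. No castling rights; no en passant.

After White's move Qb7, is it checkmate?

yes

After Qb7: black king on a8; in check: yes, from the white queen on b7.
King squares — a7: attacked by Qb7; b7: attacked by Nd8; b8: attacked by Qb7.
Black has no legal moves → checkmate.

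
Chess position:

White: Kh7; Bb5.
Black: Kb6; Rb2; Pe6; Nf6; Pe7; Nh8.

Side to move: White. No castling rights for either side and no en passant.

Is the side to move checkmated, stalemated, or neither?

White to move; white king on h7.
In check: yes, from the black knight on f6.
Legal moves for White: Kxh8, Kg7, Kh6.
White is in check but has 3 legal moves → neither.

neither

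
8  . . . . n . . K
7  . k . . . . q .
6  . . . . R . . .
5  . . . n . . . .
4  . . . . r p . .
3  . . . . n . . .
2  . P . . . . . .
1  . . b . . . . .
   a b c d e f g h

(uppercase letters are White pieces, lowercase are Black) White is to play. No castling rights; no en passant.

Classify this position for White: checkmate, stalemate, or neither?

checkmate

White to move; white king on h8.
In check: yes, from the black queen on g7.
King squares — g7: attacked by Ne8; h7: attacked by Qg7; g8: attacked by Qg7.
Legal moves for White: none.
In check with no legal moves → checkmate.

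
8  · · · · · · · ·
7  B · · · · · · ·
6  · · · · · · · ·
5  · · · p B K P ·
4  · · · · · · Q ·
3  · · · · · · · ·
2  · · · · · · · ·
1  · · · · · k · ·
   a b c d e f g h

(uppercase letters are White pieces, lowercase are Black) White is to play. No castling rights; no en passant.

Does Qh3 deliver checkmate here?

no

After Qh3: black king on f1; in check: yes, from the white queen on h3.
Black has 2 legal replies: Ke2, Ke1.
In check but a legal move exists → not checkmate.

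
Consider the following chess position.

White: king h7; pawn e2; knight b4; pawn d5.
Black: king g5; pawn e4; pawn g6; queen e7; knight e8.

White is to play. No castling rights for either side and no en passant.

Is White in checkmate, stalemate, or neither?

White to move; white king on h7.
In check: yes, from the black queen on e7.
King squares — g6: attacked by Kg5; h6: attacked by Kg5; g7: attacked by Qe7; g8: available; h8: available.
Legal moves for White: Kh8, Kg8.
White is in check but has 2 legal moves → neither.

neither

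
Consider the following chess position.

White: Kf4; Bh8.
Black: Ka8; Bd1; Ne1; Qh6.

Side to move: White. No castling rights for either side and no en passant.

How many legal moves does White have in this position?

White to move; king on f4.
In check: yes, from the black queen on h6.
Legal moves: Kf5, Ke5, Ke4, Kg3.
Count: 4.

4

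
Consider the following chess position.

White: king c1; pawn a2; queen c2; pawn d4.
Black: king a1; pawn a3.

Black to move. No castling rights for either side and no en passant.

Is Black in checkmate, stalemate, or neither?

Black to move; black king on a1.
In check: no.
King squares — b1: attacked by Kc1; a2: attacked by Qc2; b2: attacked by Kc1.
Legal moves for Black: none.
Not in check and no legal moves → stalemate.

stalemate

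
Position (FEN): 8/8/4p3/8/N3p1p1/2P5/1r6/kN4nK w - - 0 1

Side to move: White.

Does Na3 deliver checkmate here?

After Na3: black king on a1; in check: no.
Black is not in check, so this cannot be checkmate.

no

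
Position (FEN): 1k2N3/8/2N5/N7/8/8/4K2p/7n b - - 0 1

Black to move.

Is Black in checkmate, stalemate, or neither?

Black to move; black king on b8.
In check: yes, from the white knight on c6.
King squares — a7: attacked by Nc6; b7: attacked by Na5; c7: attacked by Ne8; a8: available; c8: available.
Legal moves for Black: Kc8, Ka8.
Black is in check but has 2 legal moves → neither.

neither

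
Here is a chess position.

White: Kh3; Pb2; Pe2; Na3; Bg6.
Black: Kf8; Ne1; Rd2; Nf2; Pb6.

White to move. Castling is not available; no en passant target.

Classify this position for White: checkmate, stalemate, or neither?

White to move; white king on h3.
In check: yes, from the black knight on f2.
Legal moves for White: Kh4, Kg3, Kh2.
White is in check but has 3 legal moves → neither.

neither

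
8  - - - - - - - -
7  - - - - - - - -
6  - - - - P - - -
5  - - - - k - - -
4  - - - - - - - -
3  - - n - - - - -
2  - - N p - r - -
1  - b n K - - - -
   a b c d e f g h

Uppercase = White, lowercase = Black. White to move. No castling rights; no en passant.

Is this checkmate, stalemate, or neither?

White to move; white king on d1.
In check: yes, from the black knight on c3.
King squares — c1: attacked by Pd2; e1: attacked by Pd2; c2: own knight; d2: attacked by Rf2; e2: attacked by Nc1.
Legal moves for White: none.
In check with no legal moves → checkmate.

checkmate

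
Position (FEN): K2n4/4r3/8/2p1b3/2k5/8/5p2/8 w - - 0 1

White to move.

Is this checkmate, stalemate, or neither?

stalemate

White to move; white king on a8.
In check: no.
King squares — a7: attacked by Re7; b7: attacked by Re7; b8: attacked by Be5.
Legal moves for White: none.
Not in check and no legal moves → stalemate.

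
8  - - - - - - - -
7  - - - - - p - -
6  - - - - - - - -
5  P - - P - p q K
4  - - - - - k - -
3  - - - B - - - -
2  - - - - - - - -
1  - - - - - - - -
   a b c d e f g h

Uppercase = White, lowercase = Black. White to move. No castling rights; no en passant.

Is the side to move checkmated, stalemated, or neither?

White to move; white king on h5.
In check: yes, from the black queen on g5.
King squares — g4: attacked by Kf4; h4: attacked by Qg5; g5: attacked by Kf4; g6: attacked by Qg5; h6: attacked by Qg5.
Legal moves for White: none.
In check with no legal moves → checkmate.

checkmate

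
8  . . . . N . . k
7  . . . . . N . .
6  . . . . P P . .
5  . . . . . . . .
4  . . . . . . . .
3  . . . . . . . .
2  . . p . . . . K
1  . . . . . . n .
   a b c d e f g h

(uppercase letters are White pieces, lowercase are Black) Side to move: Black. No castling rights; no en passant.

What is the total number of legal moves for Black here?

2

Black to move; king on h8.
In check: yes, from the white knight on f7.
Legal moves: Kg8, Kh7.
Count: 2.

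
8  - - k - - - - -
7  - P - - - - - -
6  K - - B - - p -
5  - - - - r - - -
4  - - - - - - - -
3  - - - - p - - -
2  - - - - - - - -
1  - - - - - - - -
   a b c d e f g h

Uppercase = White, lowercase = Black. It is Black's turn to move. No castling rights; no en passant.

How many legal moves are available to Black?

Black to move; king on c8.
In check: yes, from the white pawn on b7.
Legal moves: Kd8, Kd7.
Count: 2.

2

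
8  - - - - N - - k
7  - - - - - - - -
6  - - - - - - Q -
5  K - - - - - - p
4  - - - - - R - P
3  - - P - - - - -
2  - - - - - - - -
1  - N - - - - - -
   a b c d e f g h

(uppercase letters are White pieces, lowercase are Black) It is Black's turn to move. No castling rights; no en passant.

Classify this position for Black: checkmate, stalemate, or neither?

Black to move; black king on h8.
In check: no.
King squares — g7: attacked by Qg6; h7: attacked by Qg6; g8: attacked by Qg6.
Legal moves for Black: none.
Not in check and no legal moves → stalemate.

stalemate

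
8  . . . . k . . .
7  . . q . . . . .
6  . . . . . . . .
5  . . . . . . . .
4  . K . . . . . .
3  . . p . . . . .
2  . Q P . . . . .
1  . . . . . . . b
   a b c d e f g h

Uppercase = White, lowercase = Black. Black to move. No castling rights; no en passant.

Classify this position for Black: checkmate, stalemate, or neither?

Black to move; black king on e8.
In check: no.
Legal moves for Black include: Kf8, Kd8, Kf7, Ke7, Kd7, Qd8, Qc8, Qb8+, Qh7, Qg7, Qf7, Qe7+, Qd7, Qb7+, Qa7, Qd6+, Qc6, Qb6+, ... (list truncated; more exist).
Black has legal moves and is not in check → neither.

neither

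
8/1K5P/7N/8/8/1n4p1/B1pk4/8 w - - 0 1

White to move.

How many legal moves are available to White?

White to move; king on b7.
In check: no.
Legal moves: Kc8, Kb8, Ka8, Kc7, Ka7, Kc6, Kb6, Ka6, Ng8, Nf7, Nf5, Ng4, Bxb3, Bb1, h8=Q, h8=R, h8=B, h8=N.
Count: 18.

18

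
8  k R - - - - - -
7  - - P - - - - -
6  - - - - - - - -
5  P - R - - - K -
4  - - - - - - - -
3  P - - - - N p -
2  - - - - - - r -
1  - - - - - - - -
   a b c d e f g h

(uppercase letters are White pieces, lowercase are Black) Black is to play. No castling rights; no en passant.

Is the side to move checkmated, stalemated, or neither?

neither

Black to move; black king on a8.
In check: yes, from the white rook on b8.
King squares — a7: available; b7: attacked by Rb8; b8: attacked by Pc7.
Legal moves for Black: Ka7.
Black is in check but has 1 legal move → neither.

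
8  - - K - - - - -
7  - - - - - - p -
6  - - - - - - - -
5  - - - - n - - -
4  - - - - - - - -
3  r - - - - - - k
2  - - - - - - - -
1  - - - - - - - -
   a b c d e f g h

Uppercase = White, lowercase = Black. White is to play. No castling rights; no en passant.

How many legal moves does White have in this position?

White to move; king on c8.
In check: no.
Legal moves: Kd8, Kb8, Kc7, Kb7.
Count: 4.

4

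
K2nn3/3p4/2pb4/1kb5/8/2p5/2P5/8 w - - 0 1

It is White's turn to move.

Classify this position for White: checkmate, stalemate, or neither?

White to move; white king on a8.
In check: no.
King squares — a7: attacked by Bc5; b7: attacked by Nd8; b8: attacked by Bd6.
Legal moves for White: none.
Not in check and no legal moves → stalemate.

stalemate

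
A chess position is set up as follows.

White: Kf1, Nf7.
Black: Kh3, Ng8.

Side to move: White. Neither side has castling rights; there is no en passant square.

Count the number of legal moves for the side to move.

10

White to move; king on f1.
In check: no.
Legal moves: Nh8, Nd8, Nh6, Nd6, Ng5+, Ne5, Kf2, Ke2, Kg1, Ke1.
Count: 10.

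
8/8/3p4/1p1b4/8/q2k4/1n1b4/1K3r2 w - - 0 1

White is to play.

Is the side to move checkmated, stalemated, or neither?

checkmate

White to move; white king on b1.
In check: yes, from the black rook on f1.
King squares — a1: attacked by Rf1; c1: attacked by Rf1; a2: attacked by Qa3; b2: attacked by Qa3; c2: attacked by Kd3.
Legal moves for White: none.
In check with no legal moves → checkmate.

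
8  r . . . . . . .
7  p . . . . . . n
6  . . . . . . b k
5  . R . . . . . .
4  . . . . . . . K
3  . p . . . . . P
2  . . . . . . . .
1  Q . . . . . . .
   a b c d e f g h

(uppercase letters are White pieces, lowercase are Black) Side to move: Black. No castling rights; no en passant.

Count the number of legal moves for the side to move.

21

Black to move; king on h6.
In check: no.
Legal moves: Rh8, Rg8, Rf8, Re8, Rd8, Rc8, Rb8, Nf8, Nf6, Ng5, Be8, Bf7, Bh5, Bf5, Be4, Bd3, Bc2, Bb1, a6, b2, a5.
Count: 21.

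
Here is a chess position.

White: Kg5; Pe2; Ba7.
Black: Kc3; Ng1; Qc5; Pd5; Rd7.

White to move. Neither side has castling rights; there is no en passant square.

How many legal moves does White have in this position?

13

White to move; king on g5.
In check: no.
Legal moves: Bb8, Bb6, Bxc5, Kh6, Kg6, Kf6, Kh5, Kf5, Kh4, Kg4, Kf4, e3, e4.
Count: 13.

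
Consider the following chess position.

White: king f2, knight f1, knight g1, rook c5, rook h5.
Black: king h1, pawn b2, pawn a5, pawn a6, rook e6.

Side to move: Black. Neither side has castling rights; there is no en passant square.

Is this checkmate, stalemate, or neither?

checkmate

Black to move; black king on h1.
In check: yes, from the white rook on h5.
King squares — g1: attacked by Kf2; g2: attacked by Kf2; h2: attacked by Nf1.
Legal moves for Black: none.
In check with no legal moves → checkmate.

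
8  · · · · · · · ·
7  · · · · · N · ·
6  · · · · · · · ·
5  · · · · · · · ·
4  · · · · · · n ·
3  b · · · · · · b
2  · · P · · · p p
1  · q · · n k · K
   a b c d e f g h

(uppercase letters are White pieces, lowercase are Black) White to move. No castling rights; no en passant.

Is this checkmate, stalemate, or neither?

White to move; white king on h1.
In check: yes, from the black pawn on g2.
King squares — g1: attacked by Kf1; g2: attacked by Ne1; h2: attacked by Ng4.
Legal moves for White: none.
In check with no legal moves → checkmate.

checkmate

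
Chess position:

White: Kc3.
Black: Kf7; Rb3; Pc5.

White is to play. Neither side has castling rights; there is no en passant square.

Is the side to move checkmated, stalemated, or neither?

White to move; white king on c3.
In check: yes, from the black rook on b3.
Legal moves for White: Kc4, Kxb3, Kd2, Kc2.
White is in check but has 4 legal moves → neither.

neither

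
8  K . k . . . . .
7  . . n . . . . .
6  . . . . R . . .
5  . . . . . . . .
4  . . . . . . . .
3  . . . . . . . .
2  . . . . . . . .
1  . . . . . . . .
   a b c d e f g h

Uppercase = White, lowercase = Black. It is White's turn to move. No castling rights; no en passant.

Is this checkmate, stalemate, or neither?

White to move; white king on a8.
In check: yes, from the black knight on c7.
King squares — a7: available; b7: attacked by Kc8; b8: attacked by Kc8.
Legal moves for White: Ka7.
White is in check but has 1 legal move → neither.

neither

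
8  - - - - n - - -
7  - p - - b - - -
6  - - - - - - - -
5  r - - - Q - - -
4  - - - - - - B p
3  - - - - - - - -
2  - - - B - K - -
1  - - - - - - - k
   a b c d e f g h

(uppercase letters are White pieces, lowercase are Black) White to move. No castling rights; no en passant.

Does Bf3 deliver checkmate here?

yes

After Bf3: black king on h1; in check: yes, from the white bishop on f3.
King squares — g1: attacked by Kf2; g2: attacked by Kf2; h2: attacked by Qe5.
Black has no legal moves → checkmate.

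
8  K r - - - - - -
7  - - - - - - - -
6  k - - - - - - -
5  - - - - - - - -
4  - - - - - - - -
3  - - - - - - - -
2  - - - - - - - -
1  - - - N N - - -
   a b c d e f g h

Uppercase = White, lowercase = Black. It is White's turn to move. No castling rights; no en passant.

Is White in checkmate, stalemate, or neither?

White to move; white king on a8.
In check: yes, from the black rook on b8.
Legal moves for White: Kxb8.
White is in check but has 1 legal move → neither.

neither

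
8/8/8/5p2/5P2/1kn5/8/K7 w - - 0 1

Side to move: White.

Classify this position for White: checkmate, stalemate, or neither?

White to move; white king on a1.
In check: no.
King squares — b1: attacked by Nc3; a2: attacked by Kb3; b2: attacked by Kb3.
Legal moves for White: none.
Not in check and no legal moves → stalemate.

stalemate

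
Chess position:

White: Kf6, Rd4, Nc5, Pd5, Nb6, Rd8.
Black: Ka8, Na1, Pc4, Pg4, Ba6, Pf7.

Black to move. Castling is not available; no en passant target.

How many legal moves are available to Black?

1

Black to move; king on a8.
In check: yes, from the white knight on b6 and the white rook on d8.
Legal moves: Ka7.
Count: 1.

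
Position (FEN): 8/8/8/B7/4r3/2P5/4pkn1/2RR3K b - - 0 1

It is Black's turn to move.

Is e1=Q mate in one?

no

After e1=Q: white king on h1; in check: yes, from the black queen on e1.
White has 2 legal replies: Kh2, Rxe1.
In check but a legal move exists → not checkmate.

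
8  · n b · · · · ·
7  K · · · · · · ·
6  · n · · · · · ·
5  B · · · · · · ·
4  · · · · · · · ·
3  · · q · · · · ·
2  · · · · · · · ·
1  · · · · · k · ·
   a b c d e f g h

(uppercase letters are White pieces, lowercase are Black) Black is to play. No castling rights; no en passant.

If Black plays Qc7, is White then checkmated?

After Qc7: white king on a7; in check: yes, from the black queen on c7.
King squares — a6: attacked by Nb8; b6: attacked by Qc7; b7: attacked by Qc7; a8: attacked by Nb6; b8: attacked by Qc7.
White has no legal moves → checkmate.

yes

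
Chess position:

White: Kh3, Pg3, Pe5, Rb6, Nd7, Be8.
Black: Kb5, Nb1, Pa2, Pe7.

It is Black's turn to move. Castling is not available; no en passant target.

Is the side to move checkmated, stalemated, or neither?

Black to move; black king on b5.
In check: yes, from the white rook on b6.
Legal moves for Black: Ka5, Kc4, Ka4.
Black is in check but has 3 legal moves → neither.

neither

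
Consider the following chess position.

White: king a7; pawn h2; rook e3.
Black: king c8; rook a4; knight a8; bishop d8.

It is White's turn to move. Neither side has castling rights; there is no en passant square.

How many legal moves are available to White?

0

White to move; king on a7.
In check: yes, from the black rook on a4.
Legal moves: none.
Count: 0.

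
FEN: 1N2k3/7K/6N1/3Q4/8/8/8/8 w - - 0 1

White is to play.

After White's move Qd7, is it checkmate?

yes

After Qd7: black king on e8; in check: yes, from the white queen on d7.
King squares — d7: attacked by Nb8; e7: attacked by Ng6; f7: attacked by Qd7; d8: attacked by Qd7; f8: attacked by Ng6.
Black has no legal moves → checkmate.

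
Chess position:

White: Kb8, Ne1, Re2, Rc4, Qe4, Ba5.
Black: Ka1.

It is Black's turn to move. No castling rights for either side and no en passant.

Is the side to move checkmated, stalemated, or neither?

stalemate

Black to move; black king on a1.
In check: no.
King squares — b1: attacked by Qe4; a2: attacked by Re2; b2: attacked by Re2.
Legal moves for Black: none.
Not in check and no legal moves → stalemate.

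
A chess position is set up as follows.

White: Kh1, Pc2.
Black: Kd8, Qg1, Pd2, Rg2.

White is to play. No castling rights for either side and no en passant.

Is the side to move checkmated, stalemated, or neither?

checkmate

White to move; white king on h1.
In check: yes, from the black queen on g1.
King squares — g1: attacked by Rg2; g2: attacked by Qg1; h2: attacked by Qg1.
Legal moves for White: none.
In check with no legal moves → checkmate.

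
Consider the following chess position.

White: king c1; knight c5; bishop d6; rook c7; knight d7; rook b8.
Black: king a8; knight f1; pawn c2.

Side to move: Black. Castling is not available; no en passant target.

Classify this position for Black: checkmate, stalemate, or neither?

Black to move; black king on a8.
In check: yes, from the white rook on b8.
King squares — a7: attacked by Rc7; b7: attacked by Nc5; b8: attacked by Nd7.
Legal moves for Black: none.
In check with no legal moves → checkmate.

checkmate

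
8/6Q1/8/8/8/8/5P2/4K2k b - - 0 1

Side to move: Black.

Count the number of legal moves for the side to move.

Black to move; king on h1.
In check: no.
Legal moves: Kh2.
Count: 1.

1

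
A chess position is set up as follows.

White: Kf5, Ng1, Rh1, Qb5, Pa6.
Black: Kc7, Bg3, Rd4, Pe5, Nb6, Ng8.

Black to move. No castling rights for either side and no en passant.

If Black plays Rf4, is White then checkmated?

no

After Rf4: white king on f5; in check: yes, from the black rook on f4.
White has 4 legal replies: Kg6, Ke6, Kg5, Kxe5.
In check but a legal move exists → not checkmate.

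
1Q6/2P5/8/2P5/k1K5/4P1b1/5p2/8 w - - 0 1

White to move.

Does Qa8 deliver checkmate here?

yes

After Qa8: black king on a4; in check: yes, from the white queen on a8.
King squares — a3: attacked by Qa8; b3: attacked by Kc4; b4: attacked by Kc4; a5: attacked by Qa8; b5: attacked by Kc4.
Black has no legal moves → checkmate.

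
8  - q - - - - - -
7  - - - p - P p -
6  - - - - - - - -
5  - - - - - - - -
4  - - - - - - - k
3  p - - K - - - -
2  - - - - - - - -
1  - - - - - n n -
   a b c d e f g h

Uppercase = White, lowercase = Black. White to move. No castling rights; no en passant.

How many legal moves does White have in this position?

9

White to move; king on d3.
In check: no.
Legal moves: Ke4, Kd4, Kc4, Kc3, Kc2, f8=Q, f8=R, f8=B, f8=N.
Count: 9.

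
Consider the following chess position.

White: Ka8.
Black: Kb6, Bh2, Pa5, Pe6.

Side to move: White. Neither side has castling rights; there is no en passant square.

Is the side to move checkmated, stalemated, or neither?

stalemate

White to move; white king on a8.
In check: no.
King squares — a7: attacked by Kb6; b7: attacked by Kb6; b8: attacked by Bh2.
Legal moves for White: none.
Not in check and no legal moves → stalemate.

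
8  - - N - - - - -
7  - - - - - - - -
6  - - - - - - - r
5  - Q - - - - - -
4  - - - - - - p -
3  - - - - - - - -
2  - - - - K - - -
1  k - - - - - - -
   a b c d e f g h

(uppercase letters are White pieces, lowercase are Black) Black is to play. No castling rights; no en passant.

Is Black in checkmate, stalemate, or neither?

Black to move; black king on a1.
In check: no.
Legal moves for Black: Rh8, Rh7, Rg6, Rf6, Re6+, Rd6, Rc6, Rb6, Ra6, Rh5, Rh4, Rh3, Rh2+, Rh1, Ka2, g3.
Black has 16 legal moves and is not in check → neither.

neither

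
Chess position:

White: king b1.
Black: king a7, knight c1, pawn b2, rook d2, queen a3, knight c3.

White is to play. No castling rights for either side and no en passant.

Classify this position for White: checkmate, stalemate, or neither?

checkmate

White to move; white king on b1.
In check: yes, from the black knight on c3.
King squares — a1: attacked by Pb2; c1: attacked by Pb2; a2: attacked by Nc1; b2: attacked by Rd2; c2: attacked by Rd2.
Legal moves for White: none.
In check with no legal moves → checkmate.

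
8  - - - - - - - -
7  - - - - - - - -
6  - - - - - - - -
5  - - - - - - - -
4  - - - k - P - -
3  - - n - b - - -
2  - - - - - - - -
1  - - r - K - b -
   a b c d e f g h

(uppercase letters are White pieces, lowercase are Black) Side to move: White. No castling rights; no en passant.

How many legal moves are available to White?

White to move; king on e1.
In check: yes, from the black rook on c1.
Legal moves: none.
Count: 0.

0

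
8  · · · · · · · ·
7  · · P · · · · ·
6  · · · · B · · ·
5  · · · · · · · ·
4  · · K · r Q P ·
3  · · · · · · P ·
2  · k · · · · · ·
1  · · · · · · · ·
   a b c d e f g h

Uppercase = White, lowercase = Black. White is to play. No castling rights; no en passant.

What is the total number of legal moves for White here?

White to move; king on c4.
In check: yes, from the black rook on e4.
Legal moves: Kd5, Kc5, Kb5, Kd3, Qxe4.
Count: 5.

5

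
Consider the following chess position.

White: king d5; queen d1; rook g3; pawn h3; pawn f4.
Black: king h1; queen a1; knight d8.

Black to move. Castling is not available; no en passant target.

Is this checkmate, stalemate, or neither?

Black to move; black king on h1.
In check: yes, from the white queen on d1.
King squares — g1: attacked by Qd1; g2: attacked by Rg3; h2: available.
Legal moves for Black: Kh2, Qxd1+.
Black is in check but has 2 legal moves → neither.

neither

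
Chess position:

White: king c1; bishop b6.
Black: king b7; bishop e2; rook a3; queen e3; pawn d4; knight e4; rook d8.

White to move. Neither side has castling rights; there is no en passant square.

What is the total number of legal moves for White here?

White to move; king on c1.
In check: yes, from the black queen on e3.
Legal moves: Kc2, Kb2, Kb1.
Count: 3.

3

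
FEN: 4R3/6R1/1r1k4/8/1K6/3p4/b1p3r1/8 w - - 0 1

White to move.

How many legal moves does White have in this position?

White to move; king on b4.
In check: yes, from the black rook on b6.
Legal moves: Ka5, Ka4, Kc3, Ka3.
Count: 4.

4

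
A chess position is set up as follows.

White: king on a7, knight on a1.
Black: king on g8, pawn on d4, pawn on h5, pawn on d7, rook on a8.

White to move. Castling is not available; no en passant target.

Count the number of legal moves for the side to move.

White to move; king on a7.
In check: yes, from the black rook on a8.
Legal moves: Kxa8, Kb7, Kb6.
Count: 3.

3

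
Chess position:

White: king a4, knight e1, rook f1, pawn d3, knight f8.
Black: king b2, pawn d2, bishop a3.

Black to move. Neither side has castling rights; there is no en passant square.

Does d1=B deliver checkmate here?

no

After d1=B: white king on a4; in check: yes, from the black bishop on d1.
White has 3 legal replies: Kb5, Ka5, Nc2.
In check but a legal move exists → not checkmate.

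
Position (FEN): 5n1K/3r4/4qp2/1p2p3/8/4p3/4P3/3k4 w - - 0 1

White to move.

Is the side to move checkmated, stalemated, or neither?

White to move; white king on h8.
In check: no.
King squares — g7: attacked by Rd7; h7: attacked by Rd7; g8: attacked by Qe6.
Legal moves for White: none.
Not in check and no legal moves → stalemate.

stalemate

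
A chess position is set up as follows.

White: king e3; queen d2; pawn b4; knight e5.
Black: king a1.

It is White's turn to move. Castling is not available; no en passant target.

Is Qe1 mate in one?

no

After Qe1: black king on a1; in check: yes, from the white queen on e1.
Black has 2 legal replies: Kb2, Ka2.
In check but a legal move exists → not checkmate.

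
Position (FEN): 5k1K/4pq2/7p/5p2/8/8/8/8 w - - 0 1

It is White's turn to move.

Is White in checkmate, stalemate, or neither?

White to move; white king on h8.
In check: no.
King squares — g7: attacked by Qf7; h7: attacked by Qf7; g8: attacked by Qf7.
Legal moves for White: none.
Not in check and no legal moves → stalemate.

stalemate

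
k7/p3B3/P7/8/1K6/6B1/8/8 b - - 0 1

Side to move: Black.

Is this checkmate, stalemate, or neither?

stalemate

Black to move; black king on a8.
In check: no.
King squares — a7: own pawn; b7: attacked by Pa6; b8: attacked by Bg3.
Legal moves for Black: none.
Not in check and no legal moves → stalemate.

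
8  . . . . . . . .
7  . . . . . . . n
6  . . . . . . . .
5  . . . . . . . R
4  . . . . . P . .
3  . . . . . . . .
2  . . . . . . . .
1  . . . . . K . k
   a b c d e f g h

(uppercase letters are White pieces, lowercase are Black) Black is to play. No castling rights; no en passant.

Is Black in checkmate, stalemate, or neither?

Black to move; black king on h1.
In check: yes, from the white rook on h5.
King squares — g1: attacked by Kf1; g2: attacked by Kf1; h2: attacked by Rh5.
Legal moves for Black: none.
In check with no legal moves → checkmate.

checkmate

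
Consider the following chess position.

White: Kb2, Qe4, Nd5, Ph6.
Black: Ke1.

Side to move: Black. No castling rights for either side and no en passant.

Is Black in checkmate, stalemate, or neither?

Black to move; black king on e1.
In check: yes, from the white queen on e4.
King squares — d1: available; f1: available; d2: available; e2: attacked by Qe4; f2: available.
Legal moves for Black: Kf2, Kd2, Kf1, Kd1.
Black is in check but has 4 legal moves → neither.

neither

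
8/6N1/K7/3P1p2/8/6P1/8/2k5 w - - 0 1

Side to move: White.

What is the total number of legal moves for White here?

11

White to move; king on a6.
In check: no.
Legal moves: Ne8, Ne6, Nh5, Nxf5, Kb7, Ka7, Kb6, Kb5, Ka5, d6, g4.
Count: 11.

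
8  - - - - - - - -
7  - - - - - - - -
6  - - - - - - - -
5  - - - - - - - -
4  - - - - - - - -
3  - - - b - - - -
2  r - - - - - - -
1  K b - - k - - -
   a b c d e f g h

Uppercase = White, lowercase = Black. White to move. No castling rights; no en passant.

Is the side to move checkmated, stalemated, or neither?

checkmate

White to move; white king on a1.
In check: yes, from the black rook on a2.
King squares — b1: attacked by Bd3; a2: attacked by Bb1; b2: attacked by Ra2.
Legal moves for White: none.
In check with no legal moves → checkmate.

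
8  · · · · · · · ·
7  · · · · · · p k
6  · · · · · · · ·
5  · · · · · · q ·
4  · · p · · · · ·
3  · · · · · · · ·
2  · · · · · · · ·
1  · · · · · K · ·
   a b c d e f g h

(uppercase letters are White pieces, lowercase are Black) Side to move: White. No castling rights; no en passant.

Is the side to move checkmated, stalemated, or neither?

White to move; white king on f1.
In check: no.
Legal moves for White: Kf2, Ke2, Ke1.
White has 3 legal moves and is not in check → neither.

neither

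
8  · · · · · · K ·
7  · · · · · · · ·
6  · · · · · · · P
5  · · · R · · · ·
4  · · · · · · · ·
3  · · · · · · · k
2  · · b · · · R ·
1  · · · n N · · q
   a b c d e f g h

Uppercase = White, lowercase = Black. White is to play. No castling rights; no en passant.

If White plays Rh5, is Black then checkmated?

After Rh5: black king on h3; in check: yes, from the white rook on h5.
King squares — g2: attacked by Ne1; h2: attacked by Rg2; g3: attacked by Rg2; g4: attacked by Rg2; h4: attacked by Rh5.
Black has no legal moves → checkmate.

yes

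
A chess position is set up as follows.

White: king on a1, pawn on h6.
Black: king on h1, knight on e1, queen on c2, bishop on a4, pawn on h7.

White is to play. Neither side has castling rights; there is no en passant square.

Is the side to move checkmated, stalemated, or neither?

White to move; white king on a1.
In check: no.
King squares — b1: attacked by Qc2; a2: attacked by Qc2; b2: attacked by Qc2.
Legal moves for White: none.
Not in check and no legal moves → stalemate.

stalemate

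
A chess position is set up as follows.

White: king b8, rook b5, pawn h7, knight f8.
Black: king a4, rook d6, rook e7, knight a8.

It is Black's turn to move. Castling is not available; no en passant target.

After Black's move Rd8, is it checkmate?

After Rd8: white king on b8; in check: yes, from the black rook on d8.
King squares — a7: attacked by Re7; b7: attacked by Re7; c7: attacked by Re7; a8: attacked by Rd8; c8: attacked by Rd8.
White has no legal moves → checkmate.

yes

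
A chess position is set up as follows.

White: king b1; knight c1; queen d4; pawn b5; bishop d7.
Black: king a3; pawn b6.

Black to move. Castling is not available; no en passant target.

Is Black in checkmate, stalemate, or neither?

Black to move; black king on a3.
In check: no.
King squares — a2: attacked by Kb1; b2: attacked by Kb1; b3: attacked by Nc1; a4: attacked by Qd4; b4: attacked by Qd4.
Legal moves for Black: none.
Not in check and no legal moves → stalemate.

stalemate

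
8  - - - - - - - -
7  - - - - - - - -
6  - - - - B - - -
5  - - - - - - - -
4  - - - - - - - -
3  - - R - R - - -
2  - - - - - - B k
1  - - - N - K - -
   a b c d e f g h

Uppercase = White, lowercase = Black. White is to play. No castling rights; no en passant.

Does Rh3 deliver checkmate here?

yes

After Rh3: black king on h2; in check: yes, from the white rook on h3.
King squares — g1: attacked by Kf1; h1: attacked by Bg2; g2: attacked by Kf1; g3: attacked by Rc3; h3: attacked by Bg2.
Black has no legal moves → checkmate.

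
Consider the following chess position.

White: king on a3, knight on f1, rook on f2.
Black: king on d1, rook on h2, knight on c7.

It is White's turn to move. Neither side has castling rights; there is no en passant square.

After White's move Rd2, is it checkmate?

After Rd2: black king on d1; in check: yes, from the white rook on d2.
Black has 3 legal replies: Ke1, Kc1, Rxd2.
In check but a legal move exists → not checkmate.

no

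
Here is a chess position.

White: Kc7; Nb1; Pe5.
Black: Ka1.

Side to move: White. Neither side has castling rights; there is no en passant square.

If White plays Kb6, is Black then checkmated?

After Kb6: black king on a1; in check: no.
Black is not in check, so this cannot be checkmate.

no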